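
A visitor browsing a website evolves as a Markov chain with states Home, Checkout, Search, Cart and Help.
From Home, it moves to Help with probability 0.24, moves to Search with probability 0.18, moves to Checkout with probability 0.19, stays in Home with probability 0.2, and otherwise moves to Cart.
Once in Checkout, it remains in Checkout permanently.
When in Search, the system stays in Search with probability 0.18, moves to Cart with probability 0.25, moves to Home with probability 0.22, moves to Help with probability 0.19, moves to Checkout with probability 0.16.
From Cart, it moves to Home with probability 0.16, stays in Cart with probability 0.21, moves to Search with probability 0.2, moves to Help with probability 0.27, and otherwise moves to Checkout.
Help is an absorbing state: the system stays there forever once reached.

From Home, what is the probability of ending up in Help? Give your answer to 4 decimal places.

0.5706

Let h(s) be the probability of absorption at Help starting from transient state s. Then h(Help) = 1 and h(Checkout) = 0. By first-step analysis:
h(Home) = 0.2·h(Home) + 0.19·0 + 0.18·h(Search) + 0.19·h(Cart) + 0.24·1
h(Search) = 0.22·h(Home) + 0.16·0 + 0.18·h(Search) + 0.25·h(Cart) + 0.19·1
h(Cart) = 0.16·h(Home) + 0.16·0 + 0.2·h(Search) + 0.21·h(Cart) + 0.27·1
Solving: h(Home) = 0.5706, h(Search) = 0.5681, h(Cart) = 0.6011.
Starting from Home, the probability is 0.5706.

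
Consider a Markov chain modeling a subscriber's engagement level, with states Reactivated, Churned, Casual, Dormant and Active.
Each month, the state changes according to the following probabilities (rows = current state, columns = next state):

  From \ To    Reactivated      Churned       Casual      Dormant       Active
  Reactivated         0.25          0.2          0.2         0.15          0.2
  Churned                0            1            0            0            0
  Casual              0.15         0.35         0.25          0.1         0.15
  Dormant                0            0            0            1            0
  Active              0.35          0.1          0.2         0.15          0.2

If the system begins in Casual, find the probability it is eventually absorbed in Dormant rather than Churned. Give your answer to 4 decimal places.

Let h(s) be the probability of absorption at Dormant starting from transient state s. Then h(Dormant) = 1 and h(Churned) = 0. By first-step analysis:
h(Reactivated) = 0.25·h(Reactivated) + 0.2·0 + 0.2·h(Casual) + 0.15·1 + 0.2·h(Active)
h(Casual) = 0.15·h(Reactivated) + 0.35·0 + 0.25·h(Casual) + 0.1·1 + 0.15·h(Active)
h(Active) = 0.35·h(Reactivated) + 0.1·0 + 0.2·h(Casual) + 0.15·1 + 0.2·h(Active)
Solving: h(Reactivated) = 0.3961, h(Casual) = 0.2997, h(Active) = 0.4357.
Starting from Casual, the probability is 0.2997.

0.2997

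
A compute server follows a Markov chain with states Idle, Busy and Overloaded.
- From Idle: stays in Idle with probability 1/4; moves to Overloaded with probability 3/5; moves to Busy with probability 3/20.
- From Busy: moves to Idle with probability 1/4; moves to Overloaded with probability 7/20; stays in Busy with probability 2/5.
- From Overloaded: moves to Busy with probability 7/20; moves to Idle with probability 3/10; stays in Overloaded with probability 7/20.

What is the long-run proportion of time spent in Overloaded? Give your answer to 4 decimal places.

0.4177

Let the stationary distribution be π with π = πP and π_1 + π_2 + π_3 = 1.
π_1 = 0.25·π_1 + 0.25·π_2 + 0.3·π_3
π_2 = 0.15·π_1 + 0.4·π_2 + 0.35·π_3
Solving with the normalization constraint gives π = (0.2709, 0.3114, 0.4177).
So the stationary probability of Overloaded is 0.4177.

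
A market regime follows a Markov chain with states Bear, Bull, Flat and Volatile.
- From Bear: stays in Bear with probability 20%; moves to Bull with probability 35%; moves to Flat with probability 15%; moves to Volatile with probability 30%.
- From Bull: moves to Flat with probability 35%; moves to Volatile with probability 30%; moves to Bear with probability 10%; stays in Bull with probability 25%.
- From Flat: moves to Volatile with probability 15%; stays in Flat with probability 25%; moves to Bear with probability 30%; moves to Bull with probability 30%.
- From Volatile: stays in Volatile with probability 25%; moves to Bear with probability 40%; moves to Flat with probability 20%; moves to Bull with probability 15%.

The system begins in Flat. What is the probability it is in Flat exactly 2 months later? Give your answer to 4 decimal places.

Propagate the distribution vector 2 months from Flat.
After 0 months: (0.0000, 0.0000, 1.0000, 0.0000)
After 1 month: (0.3000, 0.3000, 0.2500, 0.1500)
After 2 months: (0.2250, 0.2775, 0.2425, 0.2550)
P(in Flat after 2 months) = 0.2425

0.2425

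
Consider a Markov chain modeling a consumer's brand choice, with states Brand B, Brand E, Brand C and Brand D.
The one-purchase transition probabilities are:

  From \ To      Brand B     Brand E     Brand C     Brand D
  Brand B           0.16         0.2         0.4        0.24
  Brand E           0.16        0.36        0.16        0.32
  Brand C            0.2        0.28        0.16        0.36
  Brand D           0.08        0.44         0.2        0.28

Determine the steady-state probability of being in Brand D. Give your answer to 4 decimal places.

0.3046

Let the stationary distribution be π with π = πP and π_1 + π_2 + π_3 + π_4 = 1.
π_1 = 0.16·π_1 + 0.16·π_2 + 0.2·π_3 + 0.08·π_4
π_2 = 0.2·π_1 + 0.36·π_2 + 0.28·π_3 + 0.44·π_4
π_3 = 0.4·π_1 + 0.16·π_2 + 0.16·π_3 + 0.2·π_4
Solving with the normalization constraint gives π = (0.1439, 0.3448, 0.2067, 0.3046).
So the stationary probability of Brand D is 0.3046.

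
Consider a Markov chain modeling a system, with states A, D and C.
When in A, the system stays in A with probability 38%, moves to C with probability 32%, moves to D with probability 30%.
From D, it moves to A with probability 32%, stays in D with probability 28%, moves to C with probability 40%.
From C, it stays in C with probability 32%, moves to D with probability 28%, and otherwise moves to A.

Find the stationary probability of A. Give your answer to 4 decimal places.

Let the stationary distribution be π with π = πP and π_1 + π_2 + π_3 = 1.
π_1 = 0.38·π_1 + 0.32·π_2 + 0.4·π_3
π_2 = 0.3·π_1 + 0.28·π_2 + 0.28·π_3
Solving with the normalization constraint gives π = (0.3696, 0.2874, 0.3430).
So the stationary probability of A is 0.3696.

0.3696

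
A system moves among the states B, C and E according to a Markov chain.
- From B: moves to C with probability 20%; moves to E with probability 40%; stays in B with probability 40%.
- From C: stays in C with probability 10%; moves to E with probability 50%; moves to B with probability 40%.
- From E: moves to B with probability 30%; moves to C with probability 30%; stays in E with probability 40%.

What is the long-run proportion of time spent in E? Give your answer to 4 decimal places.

0.4220

Let the stationary distribution be π with π = πP and π_1 + π_2 + π_3 = 1.
π_1 = 0.4·π_1 + 0.4·π_2 + 0.3·π_3
π_2 = 0.2·π_1 + 0.1·π_2 + 0.3·π_3
Solving with the normalization constraint gives π = (0.3578, 0.2202, 0.4220).
So the stationary probability of E is 0.4220.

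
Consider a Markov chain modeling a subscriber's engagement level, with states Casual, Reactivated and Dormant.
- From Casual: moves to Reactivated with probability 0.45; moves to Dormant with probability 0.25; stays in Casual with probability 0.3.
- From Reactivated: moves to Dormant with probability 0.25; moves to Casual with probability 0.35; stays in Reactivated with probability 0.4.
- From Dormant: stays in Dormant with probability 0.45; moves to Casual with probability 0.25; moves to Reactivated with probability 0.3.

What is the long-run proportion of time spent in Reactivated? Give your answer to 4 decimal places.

Let the stationary distribution be π with π = πP and π_1 + π_2 + π_3 = 1.
π_1 = 0.3·π_1 + 0.35·π_2 + 0.25·π_3
π_2 = 0.45·π_1 + 0.4·π_2 + 0.3·π_3
Solving with the normalization constraint gives π = (0.3036, 0.3839, 0.3125).
So the stationary probability of Reactivated is 0.3839.

0.3839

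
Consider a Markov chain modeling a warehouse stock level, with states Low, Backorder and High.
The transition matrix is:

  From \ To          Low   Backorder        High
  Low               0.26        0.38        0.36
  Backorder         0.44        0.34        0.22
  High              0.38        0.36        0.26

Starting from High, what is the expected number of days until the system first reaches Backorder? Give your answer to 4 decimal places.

Let t(s) be the expected number of days to first reach Backorder from state s, with t(Backorder) = 0. Conditioning on the first day:
t(Low) = 1 + 0.26·t(Low) + 0.36·t(High)
t(High) = 1 + 0.38·t(Low) + 0.26·t(High)
Solving: t(Low) = 2.6777, t(High) = 2.7264.
Expected days from High to Backorder: 2.7264.

2.7264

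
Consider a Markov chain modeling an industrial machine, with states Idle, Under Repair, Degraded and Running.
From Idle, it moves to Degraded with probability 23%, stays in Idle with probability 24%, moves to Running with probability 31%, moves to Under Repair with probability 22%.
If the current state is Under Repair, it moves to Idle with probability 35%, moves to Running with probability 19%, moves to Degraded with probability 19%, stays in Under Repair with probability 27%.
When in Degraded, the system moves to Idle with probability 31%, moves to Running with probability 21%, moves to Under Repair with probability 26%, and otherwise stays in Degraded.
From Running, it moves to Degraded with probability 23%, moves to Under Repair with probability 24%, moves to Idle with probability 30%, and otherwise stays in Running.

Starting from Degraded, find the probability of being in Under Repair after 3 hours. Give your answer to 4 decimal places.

0.2458

Propagate the distribution vector 3 hours from Degraded.
After 0 hours: (0.0000, 0.0000, 1.0000, 0.0000)
After 1 hour: (0.3100, 0.2600, 0.2200, 0.2100)
After 2 hours: (0.2966, 0.2460, 0.2174, 0.2400)
After 3 hours: (0.2967, 0.2458, 0.2180, 0.2395)
P(in Under Repair after 3 hours) = 0.2458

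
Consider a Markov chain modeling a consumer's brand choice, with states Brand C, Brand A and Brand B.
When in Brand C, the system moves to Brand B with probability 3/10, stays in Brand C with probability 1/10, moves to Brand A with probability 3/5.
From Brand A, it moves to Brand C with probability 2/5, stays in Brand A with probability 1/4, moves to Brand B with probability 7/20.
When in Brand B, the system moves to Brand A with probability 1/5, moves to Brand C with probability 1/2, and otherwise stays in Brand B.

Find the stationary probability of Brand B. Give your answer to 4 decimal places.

0.3175

Let the stationary distribution be π with π = πP and π_1 + π_2 + π_3 = 1.
π_1 = 0.1·π_1 + 0.4·π_2 + 0.5·π_3
π_2 = 0.6·π_1 + 0.25·π_2 + 0.2·π_3
Solving with the normalization constraint gives π = (0.3321, 0.3504, 0.3175).
So the stationary probability of Brand B is 0.3175.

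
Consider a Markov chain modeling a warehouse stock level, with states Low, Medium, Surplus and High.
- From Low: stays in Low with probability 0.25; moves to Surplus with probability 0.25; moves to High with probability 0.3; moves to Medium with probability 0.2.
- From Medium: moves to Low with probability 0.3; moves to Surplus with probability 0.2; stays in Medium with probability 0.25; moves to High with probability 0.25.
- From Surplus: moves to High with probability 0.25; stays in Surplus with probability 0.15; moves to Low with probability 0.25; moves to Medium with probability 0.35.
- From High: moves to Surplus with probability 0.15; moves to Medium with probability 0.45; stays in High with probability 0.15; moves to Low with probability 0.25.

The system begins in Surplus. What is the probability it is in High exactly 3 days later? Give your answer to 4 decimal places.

Propagate the distribution vector 3 days from Surplus.
After 0 days: (0.0000, 0.0000, 1.0000, 0.0000)
After 1 day: (0.2500, 0.3500, 0.1500, 0.2500)
After 2 days: (0.2675, 0.3025, 0.1925, 0.2375)
After 3 days: (0.2651, 0.3034, 0.1919, 0.2396)
P(in High after 3 days) = 0.2396

0.2396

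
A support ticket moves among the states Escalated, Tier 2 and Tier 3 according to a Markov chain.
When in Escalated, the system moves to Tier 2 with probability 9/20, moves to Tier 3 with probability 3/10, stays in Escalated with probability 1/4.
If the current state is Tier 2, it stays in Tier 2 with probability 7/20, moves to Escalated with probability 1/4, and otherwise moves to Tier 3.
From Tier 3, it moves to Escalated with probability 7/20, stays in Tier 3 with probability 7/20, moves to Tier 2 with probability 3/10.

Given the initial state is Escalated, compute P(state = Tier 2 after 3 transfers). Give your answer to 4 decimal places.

Propagate the distribution vector 3 transfers from Escalated.
After 0 transfers: (1.0000, 0.0000, 0.0000)
After 1 transfer: (0.2500, 0.4500, 0.3000)
After 2 transfers: (0.2800, 0.3600, 0.3600)
After 3 transfers: (0.2860, 0.3600, 0.3540)
P(in Tier 2 after 3 transfers) = 0.3600

0.3600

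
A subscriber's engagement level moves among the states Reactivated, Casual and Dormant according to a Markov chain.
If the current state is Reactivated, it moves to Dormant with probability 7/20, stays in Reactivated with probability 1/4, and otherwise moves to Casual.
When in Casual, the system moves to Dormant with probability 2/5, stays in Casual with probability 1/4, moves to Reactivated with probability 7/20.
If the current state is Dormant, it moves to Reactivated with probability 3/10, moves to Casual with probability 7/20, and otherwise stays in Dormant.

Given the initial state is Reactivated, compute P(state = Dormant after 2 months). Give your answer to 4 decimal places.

Sum over the intermediate state after 1 month:
P = P(Reactivated→Reactivated)·P(Reactivated→Dormant) + P(Reactivated→Casual)·P(Casual→Dormant) + P(Reactivated→Dormant)·P(Dormant→Dormant)
  = 0.25×0.35 + 0.4×0.4 + 0.35×0.35
  = 0.0875 + 0.1600 + 0.1225 = 0.3700

0.3700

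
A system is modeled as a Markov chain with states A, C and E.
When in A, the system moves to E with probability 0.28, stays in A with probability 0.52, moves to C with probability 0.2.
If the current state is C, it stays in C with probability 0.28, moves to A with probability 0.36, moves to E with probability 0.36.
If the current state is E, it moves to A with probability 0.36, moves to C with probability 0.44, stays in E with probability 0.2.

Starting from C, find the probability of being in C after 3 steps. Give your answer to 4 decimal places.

Propagate the distribution vector 3 steps from C.
After 0 steps: (0.0000, 1.0000, 0.0000)
After 1 step: (0.3600, 0.2800, 0.3600)
After 2 steps: (0.4176, 0.3088, 0.2736)
After 3 steps: (0.4268, 0.2904, 0.2828)
P(in C after 3 steps) = 0.2904

0.2904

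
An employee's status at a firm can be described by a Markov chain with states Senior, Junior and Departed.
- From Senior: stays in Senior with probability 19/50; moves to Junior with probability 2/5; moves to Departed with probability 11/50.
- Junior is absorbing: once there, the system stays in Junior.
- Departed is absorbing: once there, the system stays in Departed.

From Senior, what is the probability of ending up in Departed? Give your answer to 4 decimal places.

Let h(s) be the probability of absorption at Departed starting from transient state s. Then h(Departed) = 1 and h(Junior) = 0. By first-step analysis:
h(Senior) = 0.38·h(Senior) + 0.4·0 + 0.22·1
Solving: h(Senior) = 0.3548.
Starting from Senior, the probability is 0.3548.

0.3548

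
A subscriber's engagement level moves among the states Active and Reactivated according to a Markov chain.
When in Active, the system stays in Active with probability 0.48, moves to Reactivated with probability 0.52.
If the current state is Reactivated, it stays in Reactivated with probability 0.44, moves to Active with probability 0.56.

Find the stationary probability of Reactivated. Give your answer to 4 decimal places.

0.4815

Let the stationary distribution be π with π = πP and π_1 + π_2 = 1.
π_1 = 0.48·π_1 + 0.56·π_2
Solving with the normalization constraint gives π = (0.5185, 0.4815).
So the stationary probability of Reactivated is 0.4815.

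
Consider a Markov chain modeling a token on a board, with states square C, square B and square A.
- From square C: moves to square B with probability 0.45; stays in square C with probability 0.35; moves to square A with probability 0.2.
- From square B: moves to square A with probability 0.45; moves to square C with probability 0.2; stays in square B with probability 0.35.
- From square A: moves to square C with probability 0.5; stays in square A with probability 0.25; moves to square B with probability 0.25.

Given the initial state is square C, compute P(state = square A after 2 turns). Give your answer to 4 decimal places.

0.3225

Sum over the intermediate state after 1 turn:
P = P(square C→square C)·P(square C→square A) + P(square C→square B)·P(square B→square A) + P(square C→square A)·P(square A→square A)
  = 0.35×0.2 + 0.45×0.45 + 0.2×0.25
  = 0.0700 + 0.2025 + 0.0500 = 0.3225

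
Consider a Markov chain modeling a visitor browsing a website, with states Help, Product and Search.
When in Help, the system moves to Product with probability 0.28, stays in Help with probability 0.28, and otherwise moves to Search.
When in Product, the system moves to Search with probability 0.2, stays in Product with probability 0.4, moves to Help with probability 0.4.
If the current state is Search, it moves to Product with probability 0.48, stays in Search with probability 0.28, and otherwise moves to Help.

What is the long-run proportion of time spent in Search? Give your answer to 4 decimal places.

0.2994

Let the stationary distribution be π with π = πP and π_1 + π_2 + π_3 = 1.
π_1 = 0.28·π_1 + 0.4·π_2 + 0.24·π_3
π_2 = 0.28·π_1 + 0.4·π_2 + 0.48·π_3
Solving with the normalization constraint gives π = (0.3144, 0.3862, 0.2994).
So the stationary probability of Search is 0.2994.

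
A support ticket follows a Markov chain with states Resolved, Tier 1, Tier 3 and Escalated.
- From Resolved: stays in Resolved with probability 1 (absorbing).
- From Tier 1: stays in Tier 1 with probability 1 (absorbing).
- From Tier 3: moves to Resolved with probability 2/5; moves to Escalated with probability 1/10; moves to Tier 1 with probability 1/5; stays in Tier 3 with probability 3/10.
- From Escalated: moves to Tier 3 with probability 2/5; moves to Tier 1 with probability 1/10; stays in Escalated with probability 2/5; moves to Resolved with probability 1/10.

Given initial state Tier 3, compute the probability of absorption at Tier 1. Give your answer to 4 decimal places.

Let h(s) be the probability of absorption at Tier 1 starting from transient state s. Then h(Tier 1) = 1 and h(Resolved) = 0. By first-step analysis:
h(Tier 3) = 0.4·0 + 0.2·1 + 0.3·h(Tier 3) + 0.1·h(Escalated)
h(Escalated) = 0.1·0 + 0.1·1 + 0.4·h(Tier 3) + 0.4·h(Escalated)
Solving: h(Tier 3) = 0.3421, h(Escalated) = 0.3947.
Starting from Tier 3, the probability is 0.3421.

0.3421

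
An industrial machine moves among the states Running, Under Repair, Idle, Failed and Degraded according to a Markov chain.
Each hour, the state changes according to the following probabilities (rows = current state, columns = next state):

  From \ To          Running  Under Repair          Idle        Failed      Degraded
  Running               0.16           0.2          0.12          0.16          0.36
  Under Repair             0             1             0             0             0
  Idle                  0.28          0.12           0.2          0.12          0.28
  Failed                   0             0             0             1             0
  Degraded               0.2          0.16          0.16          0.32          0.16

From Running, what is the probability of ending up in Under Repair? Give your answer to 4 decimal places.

Let h(s) be the probability of absorption at Under Repair starting from transient state s. Then h(Under Repair) = 1 and h(Failed) = 0. By first-step analysis:
h(Running) = 0.16·h(Running) + 0.2·1 + 0.12·h(Idle) + 0.16·0 + 0.36·h(Degraded)
h(Idle) = 0.28·h(Running) + 0.12·1 + 0.2·h(Idle) + 0.12·0 + 0.28·h(Degraded)
h(Degraded) = 0.2·h(Running) + 0.16·1 + 0.16·h(Idle) + 0.32·0 + 0.16·h(Degraded)
Solving: h(Running) = 0.4685, h(Idle) = 0.4496, h(Degraded) = 0.3877.
Starting from Running, the probability is 0.4685.

0.4685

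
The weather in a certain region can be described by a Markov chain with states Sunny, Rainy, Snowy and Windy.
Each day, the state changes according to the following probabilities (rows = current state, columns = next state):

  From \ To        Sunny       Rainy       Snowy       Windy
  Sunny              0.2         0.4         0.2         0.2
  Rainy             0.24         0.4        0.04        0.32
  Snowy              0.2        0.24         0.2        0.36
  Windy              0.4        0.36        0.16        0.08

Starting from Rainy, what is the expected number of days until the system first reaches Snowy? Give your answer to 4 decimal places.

Let t(s) be the expected number of days to first reach Snowy from state s, with t(Snowy) = 0. Conditioning on the first day:
t(Sunny) = 1 + 0.2·t(Sunny) + 0.4·t(Rainy) + 0.2·t(Windy)
t(Rainy) = 1 + 0.24·t(Sunny) + 0.4·t(Rainy) + 0.32·t(Windy)
t(Windy) = 1 + 0.4·t(Sunny) + 0.36·t(Rainy) + 0.08·t(Windy)
Solving: t(Sunny) = 7.7765, t(Rainy) = 9.0487, t(Windy) = 8.0088.
Expected days from Rainy to Snowy: 9.0487.

9.0487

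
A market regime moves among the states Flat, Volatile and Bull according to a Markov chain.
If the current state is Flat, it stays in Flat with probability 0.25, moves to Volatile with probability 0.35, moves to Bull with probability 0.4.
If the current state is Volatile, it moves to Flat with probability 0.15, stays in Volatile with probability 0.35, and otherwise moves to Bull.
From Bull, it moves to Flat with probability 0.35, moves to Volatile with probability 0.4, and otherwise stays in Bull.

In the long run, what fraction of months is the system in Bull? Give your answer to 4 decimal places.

0.3799

Let the stationary distribution be π with π = πP and π_1 + π_2 + π_3 = 1.
π_1 = 0.25·π_1 + 0.15·π_2 + 0.35·π_3
π_2 = 0.35·π_1 + 0.35·π_2 + 0.4·π_3
Solving with the normalization constraint gives π = (0.2511, 0.3690, 0.3799).
So the stationary probability of Bull is 0.3799.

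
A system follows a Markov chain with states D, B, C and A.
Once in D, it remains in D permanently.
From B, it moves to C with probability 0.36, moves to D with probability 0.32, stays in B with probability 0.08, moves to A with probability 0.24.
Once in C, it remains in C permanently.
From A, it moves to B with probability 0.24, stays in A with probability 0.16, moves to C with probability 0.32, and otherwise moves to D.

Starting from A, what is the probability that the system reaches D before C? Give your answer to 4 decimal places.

0.4676

Let h(s) be the probability of absorption at D starting from transient state s. Then h(D) = 1 and h(C) = 0. By first-step analysis:
h(B) = 0.32·1 + 0.08·h(B) + 0.36·0 + 0.24·h(A)
h(A) = 0.28·1 + 0.24·h(B) + 0.32·0 + 0.16·h(A)
Solving: h(B) = 0.4698, h(A) = 0.4676.
Starting from A, the probability is 0.4676.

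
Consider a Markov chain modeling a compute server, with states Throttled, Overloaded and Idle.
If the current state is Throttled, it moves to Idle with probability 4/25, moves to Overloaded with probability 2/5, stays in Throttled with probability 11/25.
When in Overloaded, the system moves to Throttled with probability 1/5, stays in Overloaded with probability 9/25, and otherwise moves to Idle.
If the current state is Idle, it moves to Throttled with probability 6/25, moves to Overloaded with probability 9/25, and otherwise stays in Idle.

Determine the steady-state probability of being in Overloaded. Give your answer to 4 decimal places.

Let the stationary distribution be π with π = πP and π_1 + π_2 + π_3 = 1.
π_1 = 0.44·π_1 + 0.2·π_2 + 0.24·π_3
π_2 = 0.4·π_1 + 0.36·π_2 + 0.36·π_3
Solving with the normalization constraint gives π = (0.2814, 0.3713, 0.3473).
So the stationary probability of Overloaded is 0.3713.

0.3713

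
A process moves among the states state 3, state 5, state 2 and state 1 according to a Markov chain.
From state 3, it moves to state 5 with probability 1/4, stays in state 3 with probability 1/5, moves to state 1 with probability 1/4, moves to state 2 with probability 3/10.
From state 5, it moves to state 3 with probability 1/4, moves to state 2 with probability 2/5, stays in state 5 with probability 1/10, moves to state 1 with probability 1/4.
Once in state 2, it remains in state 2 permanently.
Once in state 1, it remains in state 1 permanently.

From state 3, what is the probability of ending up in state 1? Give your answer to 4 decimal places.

0.4373

Let h(s) be the probability of absorption at state 1 starting from transient state s. Then h(state 1) = 1 and h(state 2) = 0. By first-step analysis:
h(state 3) = 0.2·h(state 3) + 0.25·h(state 5) + 0.3·0 + 0.25·1
h(state 5) = 0.25·h(state 3) + 0.1·h(state 5) + 0.4·0 + 0.25·1
Solving: h(state 3) = 0.4373, h(state 5) = 0.3992.
Starting from state 3, the probability is 0.4373.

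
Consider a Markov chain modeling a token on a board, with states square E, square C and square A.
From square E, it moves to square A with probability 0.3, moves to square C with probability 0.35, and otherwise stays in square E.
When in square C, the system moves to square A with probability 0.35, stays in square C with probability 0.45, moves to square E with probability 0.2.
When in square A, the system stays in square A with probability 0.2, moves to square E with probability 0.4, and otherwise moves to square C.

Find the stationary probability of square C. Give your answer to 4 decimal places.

Let the stationary distribution be π with π = πP and π_1 + π_2 + π_3 = 1.
π_1 = 0.35·π_1 + 0.2·π_2 + 0.4·π_3
π_2 = 0.35·π_1 + 0.45·π_2 + 0.4·π_3
Solving with the normalization constraint gives π = (0.3038, 0.4051, 0.2911).
So the stationary probability of square C is 0.4051.

0.4051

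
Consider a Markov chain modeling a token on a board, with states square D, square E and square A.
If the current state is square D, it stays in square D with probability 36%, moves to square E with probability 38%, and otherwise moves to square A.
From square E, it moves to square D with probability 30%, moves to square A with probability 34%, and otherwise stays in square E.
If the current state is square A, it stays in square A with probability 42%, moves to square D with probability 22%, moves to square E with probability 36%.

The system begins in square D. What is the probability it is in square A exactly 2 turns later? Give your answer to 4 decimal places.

0.3320

Sum over the intermediate state after 1 turn:
P = P(square D→square D)·P(square D→square A) + P(square D→square E)·P(square E→square A) + P(square D→square A)·P(square A→square A)
  = 0.36×0.26 + 0.38×0.34 + 0.26×0.42
  = 0.0936 + 0.1292 + 0.1092 = 0.3320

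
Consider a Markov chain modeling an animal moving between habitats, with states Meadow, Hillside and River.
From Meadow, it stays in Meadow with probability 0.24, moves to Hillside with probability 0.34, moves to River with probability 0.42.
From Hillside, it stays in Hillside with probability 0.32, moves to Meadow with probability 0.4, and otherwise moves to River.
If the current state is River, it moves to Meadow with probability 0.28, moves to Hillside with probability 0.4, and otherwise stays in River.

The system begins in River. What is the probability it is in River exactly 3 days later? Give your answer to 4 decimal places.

0.3376

Propagate the distribution vector 3 days from River.
After 0 days: (0.0000, 0.0000, 1.0000)
After 1 day: (0.2800, 0.4000, 0.3200)
After 2 days: (0.3168, 0.3512, 0.3320)
After 3 days: (0.3095, 0.3529, 0.3376)
P(in River after 3 days) = 0.3376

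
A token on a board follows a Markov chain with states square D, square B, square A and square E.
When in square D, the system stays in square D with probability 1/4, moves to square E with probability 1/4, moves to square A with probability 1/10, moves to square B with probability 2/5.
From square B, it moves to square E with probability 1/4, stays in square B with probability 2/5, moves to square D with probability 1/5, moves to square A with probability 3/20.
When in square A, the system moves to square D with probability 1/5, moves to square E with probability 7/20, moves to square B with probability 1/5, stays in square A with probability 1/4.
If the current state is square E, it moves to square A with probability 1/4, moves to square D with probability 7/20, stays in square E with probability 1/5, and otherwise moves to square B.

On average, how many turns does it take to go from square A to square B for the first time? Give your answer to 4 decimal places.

Let t(s) be the expected number of turns to first reach square B from state s, with t(square B) = 0. Conditioning on the first turn:
t(square D) = 1 + 0.25·t(square D) + 0.1·t(square A) + 0.25·t(square E)
t(square A) = 1 + 0.2·t(square D) + 0.25·t(square A) + 0.35·t(square E)
t(square E) = 1 + 0.35·t(square D) + 0.25·t(square A) + 0.2·t(square E)
Solving: t(square D) = 3.1565, t(square A) = 3.9838, t(square E) = 3.8759.
Expected turns from square A to square B: 3.9838.

3.9838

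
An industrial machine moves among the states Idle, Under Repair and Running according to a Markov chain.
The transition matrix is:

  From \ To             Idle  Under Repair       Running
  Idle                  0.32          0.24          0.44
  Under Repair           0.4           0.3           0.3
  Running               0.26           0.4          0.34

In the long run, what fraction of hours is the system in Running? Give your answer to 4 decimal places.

0.3597

Let the stationary distribution be π with π = πP and π_1 + π_2 + π_3 = 1.
π_1 = 0.32·π_1 + 0.4·π_2 + 0.26·π_3
π_2 = 0.24·π_1 + 0.3·π_2 + 0.4·π_3
Solving with the normalization constraint gives π = (0.3237, 0.3165, 0.3597).
So the stationary probability of Running is 0.3597.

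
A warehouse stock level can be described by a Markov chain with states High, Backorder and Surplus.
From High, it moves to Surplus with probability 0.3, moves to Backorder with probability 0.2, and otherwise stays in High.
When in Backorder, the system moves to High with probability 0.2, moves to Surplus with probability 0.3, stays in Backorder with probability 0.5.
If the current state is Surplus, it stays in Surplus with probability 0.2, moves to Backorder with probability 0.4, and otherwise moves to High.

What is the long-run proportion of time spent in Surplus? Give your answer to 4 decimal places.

Let the stationary distribution be π with π = πP and π_1 + π_2 + π_3 = 1.
π_1 = 0.5·π_1 + 0.2·π_2 + 0.4·π_3
π_2 = 0.2·π_1 + 0.5·π_2 + 0.4·π_3
Solving with the normalization constraint gives π = (0.3636, 0.3636, 0.2727).
So the stationary probability of Surplus is 0.2727.

0.2727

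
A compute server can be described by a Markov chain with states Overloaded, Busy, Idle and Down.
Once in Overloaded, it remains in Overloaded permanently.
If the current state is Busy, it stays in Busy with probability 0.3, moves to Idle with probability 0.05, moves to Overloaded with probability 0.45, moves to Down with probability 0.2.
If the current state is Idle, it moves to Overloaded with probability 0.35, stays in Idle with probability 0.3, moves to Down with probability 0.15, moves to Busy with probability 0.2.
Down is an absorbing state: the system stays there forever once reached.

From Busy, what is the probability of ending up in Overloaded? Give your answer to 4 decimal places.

0.6927

Let h(s) be the probability of absorption at Overloaded starting from transient state s. Then h(Overloaded) = 1 and h(Down) = 0. By first-step analysis:
h(Busy) = 0.45·1 + 0.3·h(Busy) + 0.05·h(Idle) + 0.2·0
h(Idle) = 0.35·1 + 0.2·h(Busy) + 0.3·h(Idle) + 0.15·0
Solving: h(Busy) = 0.6927, h(Idle) = 0.6979.
Starting from Busy, the probability is 0.6927.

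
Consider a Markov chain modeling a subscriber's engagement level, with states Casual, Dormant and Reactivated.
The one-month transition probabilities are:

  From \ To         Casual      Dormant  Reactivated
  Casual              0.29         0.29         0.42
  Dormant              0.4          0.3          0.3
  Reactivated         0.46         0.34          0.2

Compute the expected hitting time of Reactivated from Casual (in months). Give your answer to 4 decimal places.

2.5984

Let t(s) be the expected number of months to first reach Reactivated from state s, with t(Reactivated) = 0. Conditioning on the first month:
t(Casual) = 1 + 0.29·t(Casual) + 0.29·t(Dormant)
t(Dormant) = 1 + 0.4·t(Casual) + 0.3·t(Dormant)
Solving: t(Casual) = 2.5984, t(Dormant) = 2.9134.
Expected months from Casual to Reactivated: 2.5984.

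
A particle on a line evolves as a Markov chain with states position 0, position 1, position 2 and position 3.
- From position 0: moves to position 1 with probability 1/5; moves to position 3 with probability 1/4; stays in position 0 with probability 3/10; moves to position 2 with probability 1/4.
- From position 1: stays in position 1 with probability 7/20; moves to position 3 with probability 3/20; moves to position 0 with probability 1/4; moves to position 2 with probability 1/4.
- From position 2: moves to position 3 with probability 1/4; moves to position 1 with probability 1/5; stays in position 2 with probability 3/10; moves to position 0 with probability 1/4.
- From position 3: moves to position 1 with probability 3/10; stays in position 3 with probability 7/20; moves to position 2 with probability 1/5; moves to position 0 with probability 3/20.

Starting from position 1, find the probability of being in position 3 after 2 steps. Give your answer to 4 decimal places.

0.2300

Propagate the distribution vector 2 steps from position 1.
After 0 steps: (0.0000, 1.0000, 0.0000, 0.0000)
After 1 step: (0.2500, 0.3500, 0.2500, 0.1500)
After 2 steps: (0.2475, 0.2675, 0.2550, 0.2300)
P(in position 3 after 2 steps) = 0.2300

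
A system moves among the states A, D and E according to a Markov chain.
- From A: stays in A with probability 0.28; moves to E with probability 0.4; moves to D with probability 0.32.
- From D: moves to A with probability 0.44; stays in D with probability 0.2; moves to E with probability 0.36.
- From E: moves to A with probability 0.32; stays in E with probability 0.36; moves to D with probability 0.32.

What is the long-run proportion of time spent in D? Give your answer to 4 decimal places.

0.2857

Let the stationary distribution be π with π = πP and π_1 + π_2 + π_3 = 1.
π_1 = 0.28·π_1 + 0.44·π_2 + 0.32·π_3
π_2 = 0.32·π_1 + 0.2·π_2 + 0.32·π_3
Solving with the normalization constraint gives π = (0.3407, 0.2857, 0.3736).
So the stationary probability of D is 0.2857.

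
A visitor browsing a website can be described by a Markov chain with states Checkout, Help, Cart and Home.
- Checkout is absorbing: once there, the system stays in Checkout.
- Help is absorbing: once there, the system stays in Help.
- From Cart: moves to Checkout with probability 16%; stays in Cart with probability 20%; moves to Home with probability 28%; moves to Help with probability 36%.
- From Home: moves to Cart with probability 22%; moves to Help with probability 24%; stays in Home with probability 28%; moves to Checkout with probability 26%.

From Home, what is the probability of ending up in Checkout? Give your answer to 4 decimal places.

0.4728

Let h(s) be the probability of absorption at Checkout starting from transient state s. Then h(Checkout) = 1 and h(Help) = 0. By first-step analysis:
h(Cart) = 0.16·1 + 0.36·0 + 0.2·h(Cart) + 0.28·h(Home)
h(Home) = 0.26·1 + 0.24·0 + 0.22·h(Cart) + 0.28·h(Home)
Solving: h(Cart) = 0.3655, h(Home) = 0.4728.
Starting from Home, the probability is 0.4728.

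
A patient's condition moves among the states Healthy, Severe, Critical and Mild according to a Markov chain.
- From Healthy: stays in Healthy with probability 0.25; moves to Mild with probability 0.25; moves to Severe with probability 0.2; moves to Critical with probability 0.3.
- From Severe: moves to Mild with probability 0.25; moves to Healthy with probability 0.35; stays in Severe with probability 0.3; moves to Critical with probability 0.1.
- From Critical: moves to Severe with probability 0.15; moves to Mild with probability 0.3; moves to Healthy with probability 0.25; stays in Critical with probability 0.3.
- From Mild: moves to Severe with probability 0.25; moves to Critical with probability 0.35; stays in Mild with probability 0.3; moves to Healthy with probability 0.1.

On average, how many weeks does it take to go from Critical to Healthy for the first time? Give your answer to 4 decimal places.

4.3931

Let t(s) be the expected number of weeks to first reach Healthy from state s, with t(Healthy) = 0. Conditioning on the first week:
t(Severe) = 1 + 0.3·t(Severe) + 0.1·t(Critical) + 0.25·t(Mild)
t(Critical) = 1 + 0.15·t(Severe) + 0.3·t(Critical) + 0.3·t(Mild)
t(Mild) = 1 + 0.25·t(Severe) + 0.35·t(Critical) + 0.3·t(Mild)
Solving: t(Severe) = 3.8407, t(Critical) = 4.3931, t(Mild) = 4.9968.
Expected weeks from Critical to Healthy: 4.3931.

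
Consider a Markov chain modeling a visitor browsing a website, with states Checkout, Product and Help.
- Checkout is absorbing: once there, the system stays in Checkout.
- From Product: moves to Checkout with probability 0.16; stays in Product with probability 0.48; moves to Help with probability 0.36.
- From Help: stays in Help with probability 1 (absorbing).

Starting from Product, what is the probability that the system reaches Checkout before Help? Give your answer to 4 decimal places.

0.3077

Let h(s) be the probability of absorption at Checkout starting from transient state s. Then h(Checkout) = 1 and h(Help) = 0. By first-step analysis:
h(Product) = 0.16·1 + 0.48·h(Product) + 0.36·0
Solving: h(Product) = 0.3077.
Starting from Product, the probability is 0.3077.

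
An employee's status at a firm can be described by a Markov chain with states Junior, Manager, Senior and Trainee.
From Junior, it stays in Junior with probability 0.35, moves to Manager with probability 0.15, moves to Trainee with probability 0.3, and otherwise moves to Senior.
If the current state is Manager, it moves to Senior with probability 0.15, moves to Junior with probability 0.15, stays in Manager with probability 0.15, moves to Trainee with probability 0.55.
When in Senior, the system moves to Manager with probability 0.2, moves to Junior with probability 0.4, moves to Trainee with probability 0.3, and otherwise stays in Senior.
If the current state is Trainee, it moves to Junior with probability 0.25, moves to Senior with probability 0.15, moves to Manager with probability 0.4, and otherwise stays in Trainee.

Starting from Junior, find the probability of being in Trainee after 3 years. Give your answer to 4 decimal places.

0.3280

Propagate the distribution vector 3 years from Junior.
After 0 years: (1.0000, 0.0000, 0.0000, 0.0000)
After 1 year: (0.3500, 0.1500, 0.2000, 0.3000)
After 2 years: (0.3000, 0.2350, 0.1575, 0.3075)
After 3 years: (0.2801, 0.2348, 0.1571, 0.3280)
P(in Trainee after 3 years) = 0.3280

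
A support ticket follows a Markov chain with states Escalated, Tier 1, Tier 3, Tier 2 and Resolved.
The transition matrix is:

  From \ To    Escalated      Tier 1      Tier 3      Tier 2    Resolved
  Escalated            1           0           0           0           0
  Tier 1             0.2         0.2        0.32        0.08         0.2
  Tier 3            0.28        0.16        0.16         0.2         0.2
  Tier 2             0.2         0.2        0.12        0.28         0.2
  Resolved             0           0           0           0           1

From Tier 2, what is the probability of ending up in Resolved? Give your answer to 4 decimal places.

0.4840

Let h(s) be the probability of absorption at Resolved starting from transient state s. Then h(Resolved) = 1 and h(Escalated) = 0. By first-step analysis:
h(Tier 1) = 0.2·0 + 0.2·h(Tier 1) + 0.32·h(Tier 3) + 0.08·h(Tier 2) + 0.2·1
h(Tier 3) = 0.28·0 + 0.16·h(Tier 1) + 0.16·h(Tier 3) + 0.2·h(Tier 2) + 0.2·1
h(Tier 2) = 0.2·0 + 0.2·h(Tier 1) + 0.12·h(Tier 3) + 0.28·h(Tier 2) + 0.2·1
Solving: h(Tier 1) = 0.4760, h(Tier 3) = 0.4440, h(Tier 2) = 0.4840.
Starting from Tier 2, the probability is 0.4840.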